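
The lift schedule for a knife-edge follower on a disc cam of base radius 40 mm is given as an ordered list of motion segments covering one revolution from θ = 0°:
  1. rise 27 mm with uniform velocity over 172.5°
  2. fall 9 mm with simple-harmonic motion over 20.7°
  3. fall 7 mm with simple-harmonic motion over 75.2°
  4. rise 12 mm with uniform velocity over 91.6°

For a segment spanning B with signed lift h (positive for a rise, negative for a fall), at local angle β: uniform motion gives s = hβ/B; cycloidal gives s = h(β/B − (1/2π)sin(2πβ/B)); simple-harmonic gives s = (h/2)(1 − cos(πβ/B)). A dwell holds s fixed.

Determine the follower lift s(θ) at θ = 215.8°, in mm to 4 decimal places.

seg 1 [0°–172.5°] uniform, h=27: full span → s += 27 → s = 27.0000
seg 2 [172.5°–193.2°] simple-harmonic, h=-9: full span → s += -9 → s = 18.0000
seg 3 [193.2°–268.4°] simple-harmonic, h=-7: θ=215.8° here. β=22.6, B=75.2. -7/2·(1 − cos(π·0.3005)) = -1.4475 → s = 16.5525

16.5525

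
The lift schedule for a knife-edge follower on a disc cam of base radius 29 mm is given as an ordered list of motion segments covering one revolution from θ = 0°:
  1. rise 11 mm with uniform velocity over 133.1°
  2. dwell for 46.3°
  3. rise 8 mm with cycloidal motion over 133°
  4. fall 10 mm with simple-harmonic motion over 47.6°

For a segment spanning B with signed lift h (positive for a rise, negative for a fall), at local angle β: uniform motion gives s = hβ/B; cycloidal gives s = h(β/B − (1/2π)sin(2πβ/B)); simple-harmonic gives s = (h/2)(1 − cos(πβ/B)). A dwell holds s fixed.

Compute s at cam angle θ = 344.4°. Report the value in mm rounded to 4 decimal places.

seg 1 [0°–133.1°] uniform, h=11: full span → s += 11 → s = 11.0000
seg 2 [133.1°–179.4°] dwell: s stays 11.0000
seg 3 [179.4°–312.4°] cycloidal, h=8: full span → s += 8 → s = 19.0000
seg 4 [312.4°–360°] simple-harmonic, h=-10: θ=344.4° here. β=32, B=47.6. -10/2·(1 − cos(π·0.6723)) = -7.5758 → s = 11.4242

11.4242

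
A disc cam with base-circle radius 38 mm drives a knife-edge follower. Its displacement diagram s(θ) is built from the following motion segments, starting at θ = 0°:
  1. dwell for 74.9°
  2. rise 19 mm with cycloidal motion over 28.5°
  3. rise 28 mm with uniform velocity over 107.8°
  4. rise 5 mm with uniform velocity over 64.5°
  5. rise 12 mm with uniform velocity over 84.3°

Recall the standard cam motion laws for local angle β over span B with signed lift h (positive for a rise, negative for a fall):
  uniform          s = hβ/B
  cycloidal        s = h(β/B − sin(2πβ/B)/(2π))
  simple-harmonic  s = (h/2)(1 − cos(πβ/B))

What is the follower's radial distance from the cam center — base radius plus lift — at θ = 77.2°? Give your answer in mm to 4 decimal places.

seg 1 [0°–74.9°] dwell: s stays 0.0000
seg 2 [74.9°–103.4°] cycloidal, h=19: θ=77.2° here. β=2.3, B=28.5. 19·(0.0807 − sin(2π·0.0807)/(2π)) = 0.0649 → s = 0.0649
radial distance = base radius + s = 38 + 0.0649 = 38.0649

38.0649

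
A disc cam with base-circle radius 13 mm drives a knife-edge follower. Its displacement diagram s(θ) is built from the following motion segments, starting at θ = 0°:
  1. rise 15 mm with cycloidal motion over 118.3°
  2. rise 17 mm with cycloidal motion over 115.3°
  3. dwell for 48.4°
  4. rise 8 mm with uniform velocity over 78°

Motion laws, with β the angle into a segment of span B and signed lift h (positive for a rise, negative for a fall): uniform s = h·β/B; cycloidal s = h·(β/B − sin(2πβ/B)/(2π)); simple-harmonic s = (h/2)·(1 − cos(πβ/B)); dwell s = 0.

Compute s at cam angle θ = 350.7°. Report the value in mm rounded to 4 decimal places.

seg 1 [0°–118.3°] cycloidal, h=15: full span → s += 15 → s = 15.0000
seg 2 [118.3°–233.6°] cycloidal, h=17: full span → s += 17 → s = 32.0000
seg 3 [233.6°–282°] dwell: s stays 32.0000
seg 4 [282°–360°] uniform, h=8: θ=350.7° here. β=68.7, B=78. 8·68.7/78 = 7.0462 → s = 39.0462

39.0462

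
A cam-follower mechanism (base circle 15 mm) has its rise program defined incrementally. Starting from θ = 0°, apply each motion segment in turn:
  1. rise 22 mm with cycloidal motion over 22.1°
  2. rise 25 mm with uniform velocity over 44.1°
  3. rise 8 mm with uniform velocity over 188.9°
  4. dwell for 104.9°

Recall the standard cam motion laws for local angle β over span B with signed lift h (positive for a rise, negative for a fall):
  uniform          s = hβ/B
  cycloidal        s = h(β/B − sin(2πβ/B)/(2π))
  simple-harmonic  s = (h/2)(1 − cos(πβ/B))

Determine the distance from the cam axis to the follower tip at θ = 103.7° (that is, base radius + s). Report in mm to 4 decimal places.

seg 1 [0°–22.1°] cycloidal, h=22: full span → s += 22 → s = 22.0000
seg 2 [22.1°–66.2°] uniform, h=25: full span → s += 25 → s = 47.0000
seg 3 [66.2°–255.1°] uniform, h=8: θ=103.7° here. β=37.5, B=188.9. 8·37.5/188.9 = 1.5881 → s = 48.5881
radial distance = base radius + s = 15 + 48.5881 = 63.5881

63.5881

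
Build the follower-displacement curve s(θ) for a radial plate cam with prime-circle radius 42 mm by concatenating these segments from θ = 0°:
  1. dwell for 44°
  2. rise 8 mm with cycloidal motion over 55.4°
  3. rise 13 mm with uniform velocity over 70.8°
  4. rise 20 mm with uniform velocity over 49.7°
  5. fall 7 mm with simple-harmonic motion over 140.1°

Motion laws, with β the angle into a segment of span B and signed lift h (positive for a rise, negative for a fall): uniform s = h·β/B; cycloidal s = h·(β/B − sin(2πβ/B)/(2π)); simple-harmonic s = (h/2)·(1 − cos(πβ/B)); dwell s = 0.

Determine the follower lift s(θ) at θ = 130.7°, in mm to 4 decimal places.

seg 1 [0°–44°] dwell: s stays 0.0000
seg 2 [44°–99.4°] cycloidal, h=8: full span → s += 8 → s = 8.0000
seg 3 [99.4°–170.2°] uniform, h=13: θ=130.7° here. β=31.3, B=70.8. 13·31.3/70.8 = 5.7472 → s = 13.7472

13.7472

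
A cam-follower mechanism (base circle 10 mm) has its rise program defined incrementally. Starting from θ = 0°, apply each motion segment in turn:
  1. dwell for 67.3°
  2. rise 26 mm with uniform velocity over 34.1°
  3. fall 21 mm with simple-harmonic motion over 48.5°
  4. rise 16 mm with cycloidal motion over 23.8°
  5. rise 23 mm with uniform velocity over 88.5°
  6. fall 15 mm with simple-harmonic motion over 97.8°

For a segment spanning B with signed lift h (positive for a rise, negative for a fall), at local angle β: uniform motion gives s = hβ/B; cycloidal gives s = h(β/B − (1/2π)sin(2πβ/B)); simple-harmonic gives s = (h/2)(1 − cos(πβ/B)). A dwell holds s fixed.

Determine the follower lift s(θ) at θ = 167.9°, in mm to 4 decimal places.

seg 1 [0°–67.3°] dwell: s stays 0.0000
seg 2 [67.3°–101.4°] uniform, h=26: full span → s += 26 → s = 26.0000
seg 3 [101.4°–149.9°] simple-harmonic, h=-21: full span → s += -21 → s = 5.0000
seg 4 [149.9°–173.7°] cycloidal, h=16: θ=167.9° here. β=18, B=23.8. 16·(0.7563 − sin(2π·0.7563)/(2π)) = 14.6453 → s = 19.6453

19.6453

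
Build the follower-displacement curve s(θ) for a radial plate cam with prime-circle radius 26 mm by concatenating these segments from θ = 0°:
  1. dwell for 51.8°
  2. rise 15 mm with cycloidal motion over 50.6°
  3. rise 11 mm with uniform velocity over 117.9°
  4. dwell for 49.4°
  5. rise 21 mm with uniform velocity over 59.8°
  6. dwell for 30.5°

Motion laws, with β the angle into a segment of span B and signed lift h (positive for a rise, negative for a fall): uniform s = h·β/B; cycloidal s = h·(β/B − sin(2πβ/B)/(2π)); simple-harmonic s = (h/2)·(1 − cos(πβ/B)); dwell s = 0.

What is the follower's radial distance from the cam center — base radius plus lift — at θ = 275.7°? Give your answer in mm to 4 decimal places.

seg 1 [0°–51.8°] dwell: s stays 0.0000
seg 2 [51.8°–102.4°] cycloidal, h=15: full span → s += 15 → s = 15.0000
seg 3 [102.4°–220.3°] uniform, h=11: full span → s += 11 → s = 26.0000
seg 4 [220.3°–269.7°] dwell: s stays 26.0000
seg 5 [269.7°–329.5°] uniform, h=21: θ=275.7° here. β=6, B=59.8. 21·6/59.8 = 2.1070 → s = 28.1070
radial distance = base radius + s = 26 + 28.1070 = 54.1070

54.1070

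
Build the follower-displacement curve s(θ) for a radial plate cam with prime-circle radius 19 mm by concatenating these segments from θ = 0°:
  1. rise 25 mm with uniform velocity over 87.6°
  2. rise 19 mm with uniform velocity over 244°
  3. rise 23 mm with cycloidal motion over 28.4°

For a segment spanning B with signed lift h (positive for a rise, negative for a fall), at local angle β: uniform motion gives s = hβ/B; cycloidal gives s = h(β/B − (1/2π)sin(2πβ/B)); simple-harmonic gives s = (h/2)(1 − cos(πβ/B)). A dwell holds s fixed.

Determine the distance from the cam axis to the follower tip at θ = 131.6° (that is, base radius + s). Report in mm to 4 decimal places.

seg 1 [0°–87.6°] uniform, h=25: full span → s += 25 → s = 25.0000
seg 2 [87.6°–331.6°] uniform, h=19: θ=131.6° here. β=44, B=244. 19·44/244 = 3.4262 → s = 28.4262
radial distance = base radius + s = 19 + 28.4262 = 47.4262

47.4262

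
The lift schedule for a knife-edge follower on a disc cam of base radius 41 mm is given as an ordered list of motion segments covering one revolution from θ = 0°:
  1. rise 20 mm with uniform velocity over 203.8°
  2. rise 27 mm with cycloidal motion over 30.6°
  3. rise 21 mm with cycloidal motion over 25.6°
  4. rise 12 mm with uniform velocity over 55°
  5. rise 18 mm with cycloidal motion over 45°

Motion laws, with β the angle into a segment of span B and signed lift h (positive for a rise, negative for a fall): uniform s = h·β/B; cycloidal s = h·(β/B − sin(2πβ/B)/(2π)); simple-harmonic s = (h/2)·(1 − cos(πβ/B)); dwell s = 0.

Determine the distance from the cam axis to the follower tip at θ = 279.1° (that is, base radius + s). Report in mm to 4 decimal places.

seg 1 [0°–203.8°] uniform, h=20: full span → s += 20 → s = 20.0000
seg 2 [203.8°–234.4°] cycloidal, h=27: full span → s += 27 → s = 47.0000
seg 3 [234.4°–260°] cycloidal, h=21: full span → s += 21 → s = 68.0000
seg 4 [260°–315°] uniform, h=12: θ=279.1° here. β=19.1, B=55. 12·19.1/55 = 4.1673 → s = 72.1673
radial distance = base radius + s = 41 + 72.1673 = 113.1673

113.1673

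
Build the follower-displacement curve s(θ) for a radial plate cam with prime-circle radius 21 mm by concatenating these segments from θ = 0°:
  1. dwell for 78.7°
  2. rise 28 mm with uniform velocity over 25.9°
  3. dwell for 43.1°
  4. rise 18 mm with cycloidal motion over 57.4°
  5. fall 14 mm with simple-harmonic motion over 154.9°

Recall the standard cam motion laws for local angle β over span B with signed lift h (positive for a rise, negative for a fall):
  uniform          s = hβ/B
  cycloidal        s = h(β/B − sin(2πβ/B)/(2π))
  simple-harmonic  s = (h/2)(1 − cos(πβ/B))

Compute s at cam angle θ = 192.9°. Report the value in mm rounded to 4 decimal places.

seg 1 [0°–78.7°] dwell: s stays 0.0000
seg 2 [78.7°–104.6°] uniform, h=28: full span → s += 28 → s = 28.0000
seg 3 [104.6°–147.7°] dwell: s stays 28.0000
seg 4 [147.7°–205.1°] cycloidal, h=18: θ=192.9° here. β=45.2, B=57.4. 18·(0.7875 − sin(2π·0.7875)/(2π)) = 16.9600 → s = 44.9600

44.9600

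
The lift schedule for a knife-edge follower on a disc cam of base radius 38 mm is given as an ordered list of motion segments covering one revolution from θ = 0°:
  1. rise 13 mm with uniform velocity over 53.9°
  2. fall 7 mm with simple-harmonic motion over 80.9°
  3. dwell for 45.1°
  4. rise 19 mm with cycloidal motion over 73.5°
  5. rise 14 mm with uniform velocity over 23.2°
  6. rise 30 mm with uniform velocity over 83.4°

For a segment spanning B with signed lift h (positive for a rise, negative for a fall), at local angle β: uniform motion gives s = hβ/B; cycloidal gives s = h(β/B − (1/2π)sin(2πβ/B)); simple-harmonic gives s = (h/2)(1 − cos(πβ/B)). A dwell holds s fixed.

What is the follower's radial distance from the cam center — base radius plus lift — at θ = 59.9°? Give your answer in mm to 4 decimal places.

seg 1 [0°–53.9°] uniform, h=13: full span → s += 13 → s = 13.0000
seg 2 [53.9°–134.8°] simple-harmonic, h=-7: θ=59.9° here. β=6, B=80.9. -7/2·(1 − cos(π·0.0742)) = -0.0946 → s = 12.9054
radial distance = base radius + s = 38 + 12.9054 = 50.9054

50.9054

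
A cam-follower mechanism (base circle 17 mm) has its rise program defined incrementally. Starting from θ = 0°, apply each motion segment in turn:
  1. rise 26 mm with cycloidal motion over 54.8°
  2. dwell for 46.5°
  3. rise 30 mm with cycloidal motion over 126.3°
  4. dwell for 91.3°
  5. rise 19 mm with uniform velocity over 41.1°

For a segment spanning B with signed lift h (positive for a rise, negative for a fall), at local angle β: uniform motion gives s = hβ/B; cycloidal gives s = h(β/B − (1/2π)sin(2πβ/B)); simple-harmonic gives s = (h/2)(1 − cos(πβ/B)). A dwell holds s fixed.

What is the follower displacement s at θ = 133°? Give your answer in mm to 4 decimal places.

seg 1 [0°–54.8°] cycloidal, h=26: full span → s += 26 → s = 26.0000
seg 2 [54.8°–101.3°] dwell: s stays 26.0000
seg 3 [101.3°–227.6°] cycloidal, h=30: θ=133° here. β=31.7, B=126.3. 30·(0.2510 − sin(2π·0.2510)/(2π)) = 2.7551 → s = 28.7551

28.7551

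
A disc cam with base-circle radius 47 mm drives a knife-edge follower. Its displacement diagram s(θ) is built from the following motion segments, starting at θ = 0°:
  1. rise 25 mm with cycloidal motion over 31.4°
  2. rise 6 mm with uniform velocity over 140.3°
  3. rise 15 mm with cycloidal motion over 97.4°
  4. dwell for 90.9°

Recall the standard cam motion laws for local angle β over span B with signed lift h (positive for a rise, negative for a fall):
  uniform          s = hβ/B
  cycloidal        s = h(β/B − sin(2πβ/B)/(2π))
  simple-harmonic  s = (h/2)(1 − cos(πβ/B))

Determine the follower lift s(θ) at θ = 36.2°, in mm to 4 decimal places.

seg 1 [0°–31.4°] cycloidal, h=25: full span → s += 25 → s = 25.0000
seg 2 [31.4°–171.7°] uniform, h=6: θ=36.2° here. β=4.8, B=140.3. 6·4.8/140.3 = 0.2053 → s = 25.2053

25.2053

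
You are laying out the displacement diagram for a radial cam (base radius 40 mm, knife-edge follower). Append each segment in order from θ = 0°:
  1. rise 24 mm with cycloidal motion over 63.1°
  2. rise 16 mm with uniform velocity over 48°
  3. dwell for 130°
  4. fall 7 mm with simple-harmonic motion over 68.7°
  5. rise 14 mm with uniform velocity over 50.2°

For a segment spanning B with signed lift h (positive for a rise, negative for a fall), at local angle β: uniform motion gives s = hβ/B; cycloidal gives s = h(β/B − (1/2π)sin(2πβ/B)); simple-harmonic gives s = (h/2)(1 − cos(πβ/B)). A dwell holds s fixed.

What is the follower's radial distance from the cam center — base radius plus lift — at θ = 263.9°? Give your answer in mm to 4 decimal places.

seg 1 [0°–63.1°] cycloidal, h=24: full span → s += 24 → s = 24.0000
seg 2 [63.1°–111.1°] uniform, h=16: full span → s += 16 → s = 40.0000
seg 3 [111.1°–241.1°] dwell: s stays 40.0000
seg 4 [241.1°–309.8°] simple-harmonic, h=-7: θ=263.9° here. β=22.8, B=68.7. -7/2·(1 − cos(π·0.3319)) = -1.7362 → s = 38.2638
radial distance = base radius + s = 40 + 38.2638 = 78.2638

78.2638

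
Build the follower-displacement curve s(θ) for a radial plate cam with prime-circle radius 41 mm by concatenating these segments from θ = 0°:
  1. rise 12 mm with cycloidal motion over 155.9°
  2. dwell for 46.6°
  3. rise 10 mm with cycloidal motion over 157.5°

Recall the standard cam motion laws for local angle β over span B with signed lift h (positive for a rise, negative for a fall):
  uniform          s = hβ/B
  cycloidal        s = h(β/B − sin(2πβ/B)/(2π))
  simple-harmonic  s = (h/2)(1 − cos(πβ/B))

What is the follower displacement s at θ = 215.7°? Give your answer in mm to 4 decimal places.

seg 1 [0°–155.9°] cycloidal, h=12: full span → s += 12 → s = 12.0000
seg 2 [155.9°–202.5°] dwell: s stays 12.0000
seg 3 [202.5°–360°] cycloidal, h=10: θ=215.7° here. β=13.2, B=157.5. 10·(0.0838 − sin(2π·0.0838)/(2π)) = 0.0382 → s = 12.0382

12.0382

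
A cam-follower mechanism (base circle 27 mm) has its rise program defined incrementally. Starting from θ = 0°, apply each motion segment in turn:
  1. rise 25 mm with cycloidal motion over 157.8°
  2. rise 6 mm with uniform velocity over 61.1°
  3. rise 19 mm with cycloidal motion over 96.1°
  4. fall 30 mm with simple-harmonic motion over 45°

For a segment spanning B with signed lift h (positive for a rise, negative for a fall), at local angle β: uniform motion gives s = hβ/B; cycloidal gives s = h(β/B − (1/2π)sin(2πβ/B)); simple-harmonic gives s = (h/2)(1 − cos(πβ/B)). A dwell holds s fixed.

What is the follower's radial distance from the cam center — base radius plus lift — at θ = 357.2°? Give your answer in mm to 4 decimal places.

seg 1 [0°–157.8°] cycloidal, h=25: full span → s += 25 → s = 25.0000
seg 2 [157.8°–218.9°] uniform, h=6: full span → s += 6 → s = 31.0000
seg 3 [218.9°–315°] cycloidal, h=19: full span → s += 19 → s = 50.0000
seg 4 [315°–360°] simple-harmonic, h=-30: θ=357.2° here. β=42.2, B=45. -30/2·(1 − cos(π·0.9378)) = -29.7143 → s = 20.2857
radial distance = base radius + s = 27 + 20.2857 = 47.2857

47.2857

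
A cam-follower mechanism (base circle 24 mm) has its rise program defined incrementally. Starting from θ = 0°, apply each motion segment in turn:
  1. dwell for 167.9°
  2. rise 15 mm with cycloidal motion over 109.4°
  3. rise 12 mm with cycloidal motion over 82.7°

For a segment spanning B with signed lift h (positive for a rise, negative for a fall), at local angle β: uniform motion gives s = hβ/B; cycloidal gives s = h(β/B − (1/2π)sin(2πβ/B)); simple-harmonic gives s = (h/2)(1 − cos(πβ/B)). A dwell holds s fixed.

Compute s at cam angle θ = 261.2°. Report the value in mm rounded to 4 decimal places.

seg 1 [0°–167.9°] dwell: s stays 0.0000
seg 2 [167.9°–277.3°] cycloidal, h=15: θ=261.2° here. β=93.3, B=109.4. 15·(0.8528 − sin(2π·0.8528)/(2π)) = 14.6986 → s = 14.6986

14.6986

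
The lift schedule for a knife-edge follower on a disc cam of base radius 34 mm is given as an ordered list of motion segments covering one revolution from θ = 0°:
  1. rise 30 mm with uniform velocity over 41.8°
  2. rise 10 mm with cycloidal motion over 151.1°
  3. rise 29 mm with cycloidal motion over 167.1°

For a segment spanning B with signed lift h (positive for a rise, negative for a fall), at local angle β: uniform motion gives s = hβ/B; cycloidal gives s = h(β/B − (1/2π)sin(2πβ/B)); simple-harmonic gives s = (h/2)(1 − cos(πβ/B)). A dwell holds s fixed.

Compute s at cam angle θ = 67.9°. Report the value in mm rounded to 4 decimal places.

seg 1 [0°–41.8°] uniform, h=30: full span → s += 30 → s = 30.0000
seg 2 [41.8°–192.9°] cycloidal, h=10: θ=67.9° here. β=26.1, B=151.1. 10·(0.1727 − sin(2π·0.1727)/(2π)) = 0.3197 → s = 30.3197

30.3197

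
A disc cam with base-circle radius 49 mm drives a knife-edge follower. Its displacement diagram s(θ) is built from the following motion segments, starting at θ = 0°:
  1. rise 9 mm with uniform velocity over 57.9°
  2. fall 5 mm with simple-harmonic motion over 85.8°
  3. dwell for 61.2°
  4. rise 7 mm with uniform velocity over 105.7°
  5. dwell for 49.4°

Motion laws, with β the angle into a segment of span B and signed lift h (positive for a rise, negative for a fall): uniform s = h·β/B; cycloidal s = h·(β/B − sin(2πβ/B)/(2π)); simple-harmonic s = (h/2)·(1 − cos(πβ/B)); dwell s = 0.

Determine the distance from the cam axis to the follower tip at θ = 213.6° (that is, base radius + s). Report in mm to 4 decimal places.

seg 1 [0°–57.9°] uniform, h=9: full span → s += 9 → s = 9.0000
seg 2 [57.9°–143.7°] simple-harmonic, h=-5: full span → s += -5 → s = 4.0000
seg 3 [143.7°–204.9°] dwell: s stays 4.0000
seg 4 [204.9°–310.6°] uniform, h=7: θ=213.6° here. β=8.7, B=105.7. 7·8.7/105.7 = 0.5762 → s = 4.5762
radial distance = base radius + s = 49 + 4.5762 = 53.5762

53.5762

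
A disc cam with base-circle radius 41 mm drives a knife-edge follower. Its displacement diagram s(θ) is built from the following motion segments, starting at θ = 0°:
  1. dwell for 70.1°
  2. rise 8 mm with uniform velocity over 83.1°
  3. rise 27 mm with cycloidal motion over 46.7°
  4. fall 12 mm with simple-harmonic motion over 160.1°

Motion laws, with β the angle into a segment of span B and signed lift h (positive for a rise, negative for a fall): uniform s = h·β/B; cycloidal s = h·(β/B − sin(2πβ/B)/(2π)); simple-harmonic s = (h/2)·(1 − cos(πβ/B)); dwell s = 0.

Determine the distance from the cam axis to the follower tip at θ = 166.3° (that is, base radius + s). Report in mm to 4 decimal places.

seg 1 [0°–70.1°] dwell: s stays 0.0000
seg 2 [70.1°–153.2°] uniform, h=8: full span → s += 8 → s = 8.0000
seg 3 [153.2°–199.9°] cycloidal, h=27: θ=166.3° here. β=13.1, B=46.7. 27·(0.2805 − sin(2π·0.2805)/(2π)) = 3.3554 → s = 11.3554
radial distance = base radius + s = 41 + 11.3554 = 52.3554

52.3554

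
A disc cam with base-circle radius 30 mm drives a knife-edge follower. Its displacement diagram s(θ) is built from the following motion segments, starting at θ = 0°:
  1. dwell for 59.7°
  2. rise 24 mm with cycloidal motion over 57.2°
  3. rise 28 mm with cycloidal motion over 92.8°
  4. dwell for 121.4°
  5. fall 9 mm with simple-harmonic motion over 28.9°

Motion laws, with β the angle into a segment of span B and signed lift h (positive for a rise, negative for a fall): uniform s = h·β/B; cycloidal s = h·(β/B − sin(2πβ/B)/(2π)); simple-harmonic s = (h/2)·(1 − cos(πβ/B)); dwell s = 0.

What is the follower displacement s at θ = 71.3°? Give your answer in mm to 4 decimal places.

seg 1 [0°–59.7°] dwell: s stays 0.0000
seg 2 [59.7°–116.9°] cycloidal, h=24: θ=71.3° here. β=11.6, B=57.2. 24·(0.2028 − sin(2π·0.2028)/(2π)) = 1.2142 → s = 1.2142

1.2142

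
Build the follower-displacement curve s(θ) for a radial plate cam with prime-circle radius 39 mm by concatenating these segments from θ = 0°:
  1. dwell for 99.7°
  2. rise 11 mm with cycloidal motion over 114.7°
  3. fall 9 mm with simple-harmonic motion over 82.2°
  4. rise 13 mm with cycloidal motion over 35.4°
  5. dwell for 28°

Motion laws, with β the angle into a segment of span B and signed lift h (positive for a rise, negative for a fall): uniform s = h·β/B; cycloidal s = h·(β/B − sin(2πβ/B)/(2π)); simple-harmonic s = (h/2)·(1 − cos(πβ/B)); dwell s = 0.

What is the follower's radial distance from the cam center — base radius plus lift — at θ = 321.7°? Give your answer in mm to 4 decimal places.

seg 1 [0°–99.7°] dwell: s stays 0.0000
seg 2 [99.7°–214.4°] cycloidal, h=11: full span → s += 11 → s = 11.0000
seg 3 [214.4°–296.6°] simple-harmonic, h=-9: full span → s += -9 → s = 2.0000
seg 4 [296.6°–332°] cycloidal, h=13: θ=321.7° here. β=25.1, B=35.4. 13·(0.7090 − sin(2π·0.7090)/(2π)) = 11.2184 → s = 13.2184
radial distance = base radius + s = 39 + 13.2184 = 52.2184

52.2184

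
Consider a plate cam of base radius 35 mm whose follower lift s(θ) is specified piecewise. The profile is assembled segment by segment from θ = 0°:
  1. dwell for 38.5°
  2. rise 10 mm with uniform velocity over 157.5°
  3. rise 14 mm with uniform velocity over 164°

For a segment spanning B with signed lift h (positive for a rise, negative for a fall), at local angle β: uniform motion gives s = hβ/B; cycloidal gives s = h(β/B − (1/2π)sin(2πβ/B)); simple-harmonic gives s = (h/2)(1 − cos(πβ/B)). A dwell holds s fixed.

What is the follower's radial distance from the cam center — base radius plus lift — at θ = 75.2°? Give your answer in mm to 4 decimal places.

seg 1 [0°–38.5°] dwell: s stays 0.0000
seg 2 [38.5°–196°] uniform, h=10: θ=75.2° here. β=36.7, B=157.5. 10·36.7/157.5 = 2.3302 → s = 2.3302
radial distance = base radius + s = 35 + 2.3302 = 37.3302

37.3302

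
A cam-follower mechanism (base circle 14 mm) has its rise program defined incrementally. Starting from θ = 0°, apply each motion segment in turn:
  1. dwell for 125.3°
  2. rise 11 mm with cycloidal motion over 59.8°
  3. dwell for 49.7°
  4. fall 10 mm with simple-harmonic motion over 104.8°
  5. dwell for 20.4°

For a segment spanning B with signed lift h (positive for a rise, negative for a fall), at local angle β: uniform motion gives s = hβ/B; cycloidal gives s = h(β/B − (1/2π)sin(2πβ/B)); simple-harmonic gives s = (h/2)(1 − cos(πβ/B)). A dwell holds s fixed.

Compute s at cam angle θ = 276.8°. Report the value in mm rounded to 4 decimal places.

seg 1 [0°–125.3°] dwell: s stays 0.0000
seg 2 [125.3°–185.1°] cycloidal, h=11: full span → s += 11 → s = 11.0000
seg 3 [185.1°–234.8°] dwell: s stays 11.0000
seg 4 [234.8°–339.6°] simple-harmonic, h=-10: θ=276.8° here. β=42, B=104.8. -10/2·(1 − cos(π·0.4008)) = -3.4663 → s = 7.5337

7.5337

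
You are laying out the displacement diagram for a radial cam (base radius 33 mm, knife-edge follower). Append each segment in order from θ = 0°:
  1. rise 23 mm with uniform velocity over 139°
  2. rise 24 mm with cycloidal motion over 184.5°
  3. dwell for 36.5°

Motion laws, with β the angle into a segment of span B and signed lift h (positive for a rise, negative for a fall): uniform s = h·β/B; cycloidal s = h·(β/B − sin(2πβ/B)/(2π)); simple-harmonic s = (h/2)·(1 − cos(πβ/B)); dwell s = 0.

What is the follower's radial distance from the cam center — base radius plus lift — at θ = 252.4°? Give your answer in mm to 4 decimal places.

seg 1 [0°–139°] uniform, h=23: full span → s += 23 → s = 23.0000
seg 2 [139°–323.5°] cycloidal, h=24: θ=252.4° here. β=113.4, B=184.5. 24·(0.6146 − sin(2π·0.6146)/(2π)) = 17.2707 → s = 40.2707
radial distance = base radius + s = 33 + 40.2707 = 73.2707

73.2707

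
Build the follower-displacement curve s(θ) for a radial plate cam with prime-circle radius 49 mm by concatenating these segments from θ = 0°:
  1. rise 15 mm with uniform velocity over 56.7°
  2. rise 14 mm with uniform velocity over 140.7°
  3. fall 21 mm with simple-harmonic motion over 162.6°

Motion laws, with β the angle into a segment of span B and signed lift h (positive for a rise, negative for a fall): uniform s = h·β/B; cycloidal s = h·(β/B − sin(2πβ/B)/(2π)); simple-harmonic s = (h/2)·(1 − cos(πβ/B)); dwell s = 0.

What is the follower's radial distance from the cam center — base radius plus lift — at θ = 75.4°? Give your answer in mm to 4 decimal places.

seg 1 [0°–56.7°] uniform, h=15: full span → s += 15 → s = 15.0000
seg 2 [56.7°–197.4°] uniform, h=14: θ=75.4° here. β=18.7, B=140.7. 14·18.7/140.7 = 1.8607 → s = 16.8607
radial distance = base radius + s = 49 + 16.8607 = 65.8607

65.8607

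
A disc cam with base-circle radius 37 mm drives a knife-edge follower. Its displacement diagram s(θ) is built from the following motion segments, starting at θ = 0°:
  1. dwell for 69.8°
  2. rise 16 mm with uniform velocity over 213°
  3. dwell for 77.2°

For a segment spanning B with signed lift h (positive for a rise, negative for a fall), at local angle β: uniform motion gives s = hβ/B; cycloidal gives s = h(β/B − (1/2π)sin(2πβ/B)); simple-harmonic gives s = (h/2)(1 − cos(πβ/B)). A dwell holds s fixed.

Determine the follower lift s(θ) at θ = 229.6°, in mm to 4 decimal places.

seg 1 [0°–69.8°] dwell: s stays 0.0000
seg 2 [69.8°–282.8°] uniform, h=16: θ=229.6° here. β=159.8, B=213. 16·159.8/213 = 12.0038 → s = 12.0038

12.0038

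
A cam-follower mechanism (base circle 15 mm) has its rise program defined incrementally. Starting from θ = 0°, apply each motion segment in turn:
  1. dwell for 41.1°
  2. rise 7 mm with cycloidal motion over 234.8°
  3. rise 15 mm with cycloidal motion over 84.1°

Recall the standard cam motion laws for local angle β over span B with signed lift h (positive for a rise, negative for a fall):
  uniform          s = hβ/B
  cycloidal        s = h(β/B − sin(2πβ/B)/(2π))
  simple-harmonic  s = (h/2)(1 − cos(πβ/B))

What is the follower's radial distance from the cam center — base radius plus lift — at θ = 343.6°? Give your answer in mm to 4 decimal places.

seg 1 [0°–41.1°] dwell: s stays 0.0000
seg 2 [41.1°–275.9°] cycloidal, h=7: full span → s += 7 → s = 7.0000
seg 3 [275.9°–360°] cycloidal, h=15: θ=343.6° here. β=67.7, B=84.1. 15·(0.8050 − sin(2π·0.8050)/(2π)) = 14.3211 → s = 21.3211
radial distance = base radius + s = 15 + 21.3211 = 36.3211

36.3211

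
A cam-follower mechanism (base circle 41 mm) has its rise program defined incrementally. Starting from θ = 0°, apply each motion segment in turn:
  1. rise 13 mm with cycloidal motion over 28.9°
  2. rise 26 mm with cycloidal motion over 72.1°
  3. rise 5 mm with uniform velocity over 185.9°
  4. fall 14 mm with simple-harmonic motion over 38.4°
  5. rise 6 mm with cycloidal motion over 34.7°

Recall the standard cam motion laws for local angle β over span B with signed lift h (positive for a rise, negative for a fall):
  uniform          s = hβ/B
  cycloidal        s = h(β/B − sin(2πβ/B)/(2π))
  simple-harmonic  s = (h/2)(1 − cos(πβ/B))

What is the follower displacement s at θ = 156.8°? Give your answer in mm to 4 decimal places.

seg 1 [0°–28.9°] cycloidal, h=13: full span → s += 13 → s = 13.0000
seg 2 [28.9°–101°] cycloidal, h=26: full span → s += 26 → s = 39.0000
seg 3 [101°–286.9°] uniform, h=5: θ=156.8° here. β=55.8, B=185.9. 5·55.8/185.9 = 1.5008 → s = 40.5008

40.5008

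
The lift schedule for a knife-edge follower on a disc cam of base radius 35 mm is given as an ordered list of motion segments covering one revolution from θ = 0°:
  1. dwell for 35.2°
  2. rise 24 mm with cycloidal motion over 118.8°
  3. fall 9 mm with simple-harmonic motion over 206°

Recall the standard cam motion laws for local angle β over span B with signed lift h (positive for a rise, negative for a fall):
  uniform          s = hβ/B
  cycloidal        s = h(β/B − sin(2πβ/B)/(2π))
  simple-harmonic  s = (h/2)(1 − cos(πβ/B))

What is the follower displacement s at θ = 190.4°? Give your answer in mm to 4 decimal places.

seg 1 [0°–35.2°] dwell: s stays 0.0000
seg 2 [35.2°–154°] cycloidal, h=24: full span → s += 24 → s = 24.0000
seg 3 [154°–360°] simple-harmonic, h=-9: θ=190.4° here. β=36.4, B=206. -9/2·(1 − cos(π·0.1767)) = -0.6757 → s = 23.3243

23.3243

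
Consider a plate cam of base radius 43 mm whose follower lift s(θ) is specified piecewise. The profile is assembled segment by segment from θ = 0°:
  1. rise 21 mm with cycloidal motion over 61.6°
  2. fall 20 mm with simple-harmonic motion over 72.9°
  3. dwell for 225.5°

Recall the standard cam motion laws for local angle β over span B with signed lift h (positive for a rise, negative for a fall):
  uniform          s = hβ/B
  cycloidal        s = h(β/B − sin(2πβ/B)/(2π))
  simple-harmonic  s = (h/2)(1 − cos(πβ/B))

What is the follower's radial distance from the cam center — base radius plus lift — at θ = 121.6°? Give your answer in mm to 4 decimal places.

seg 1 [0°–61.6°] cycloidal, h=21: full span → s += 21 → s = 21.0000
seg 2 [61.6°–134.5°] simple-harmonic, h=-20: θ=121.6° here. β=60, B=72.9. -20/2·(1 − cos(π·0.8230)) = -18.4942 → s = 2.5058
radial distance = base radius + s = 43 + 2.5058 = 45.5058

45.5058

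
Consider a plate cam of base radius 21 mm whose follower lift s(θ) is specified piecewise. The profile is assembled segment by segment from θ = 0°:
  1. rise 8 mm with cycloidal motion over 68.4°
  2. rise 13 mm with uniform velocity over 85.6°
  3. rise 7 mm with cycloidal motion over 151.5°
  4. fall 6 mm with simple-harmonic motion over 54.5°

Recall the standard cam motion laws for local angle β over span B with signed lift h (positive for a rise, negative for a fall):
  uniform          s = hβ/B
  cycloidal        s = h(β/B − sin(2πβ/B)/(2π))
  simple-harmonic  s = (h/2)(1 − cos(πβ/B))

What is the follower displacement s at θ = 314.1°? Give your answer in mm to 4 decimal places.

seg 1 [0°–68.4°] cycloidal, h=8: full span → s += 8 → s = 8.0000
seg 2 [68.4°–154°] uniform, h=13: full span → s += 13 → s = 21.0000
seg 3 [154°–305.5°] cycloidal, h=7: full span → s += 7 → s = 28.0000
seg 4 [305.5°–360°] simple-harmonic, h=-6: θ=314.1° here. β=8.6, B=54.5. -6/2·(1 − cos(π·0.1578)) = -0.3611 → s = 27.6389

27.6389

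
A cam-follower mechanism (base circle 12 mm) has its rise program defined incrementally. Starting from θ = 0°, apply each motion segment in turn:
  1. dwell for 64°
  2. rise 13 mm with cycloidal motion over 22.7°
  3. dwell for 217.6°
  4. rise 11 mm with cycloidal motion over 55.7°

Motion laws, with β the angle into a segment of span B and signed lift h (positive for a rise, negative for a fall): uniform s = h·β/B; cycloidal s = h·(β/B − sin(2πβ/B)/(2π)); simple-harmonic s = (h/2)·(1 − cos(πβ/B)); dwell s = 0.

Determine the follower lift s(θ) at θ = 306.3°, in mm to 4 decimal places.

seg 1 [0°–64°] dwell: s stays 0.0000
seg 2 [64°–86.7°] cycloidal, h=13: full span → s += 13 → s = 13.0000
seg 3 [86.7°–304.3°] dwell: s stays 13.0000
seg 4 [304.3°–360°] cycloidal, h=11: θ=306.3° here. β=2, B=55.7. 11·(0.0359 − sin(2π·0.0359)/(2π)) = 0.0033 → s = 13.0033

13.0033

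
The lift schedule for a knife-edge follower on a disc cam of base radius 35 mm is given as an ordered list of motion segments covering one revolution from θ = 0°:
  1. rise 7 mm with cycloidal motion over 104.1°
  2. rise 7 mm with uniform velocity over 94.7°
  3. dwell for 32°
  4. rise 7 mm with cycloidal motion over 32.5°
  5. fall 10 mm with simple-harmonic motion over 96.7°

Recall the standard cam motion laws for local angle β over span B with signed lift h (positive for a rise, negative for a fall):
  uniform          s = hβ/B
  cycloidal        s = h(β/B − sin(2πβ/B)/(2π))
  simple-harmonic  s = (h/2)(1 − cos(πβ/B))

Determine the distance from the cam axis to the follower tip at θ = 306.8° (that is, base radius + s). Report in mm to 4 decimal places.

seg 1 [0°–104.1°] cycloidal, h=7: full span → s += 7 → s = 7.0000
seg 2 [104.1°–198.8°] uniform, h=7: full span → s += 7 → s = 14.0000
seg 3 [198.8°–230.8°] dwell: s stays 14.0000
seg 4 [230.8°–263.3°] cycloidal, h=7: full span → s += 7 → s = 21.0000
seg 5 [263.3°–360°] simple-harmonic, h=-10: θ=306.8° here. β=43.5, B=96.7. -10/2·(1 − cos(π·0.4498)) = -4.2154 → s = 16.7846
radial distance = base radius + s = 35 + 16.7846 = 51.7846

51.7846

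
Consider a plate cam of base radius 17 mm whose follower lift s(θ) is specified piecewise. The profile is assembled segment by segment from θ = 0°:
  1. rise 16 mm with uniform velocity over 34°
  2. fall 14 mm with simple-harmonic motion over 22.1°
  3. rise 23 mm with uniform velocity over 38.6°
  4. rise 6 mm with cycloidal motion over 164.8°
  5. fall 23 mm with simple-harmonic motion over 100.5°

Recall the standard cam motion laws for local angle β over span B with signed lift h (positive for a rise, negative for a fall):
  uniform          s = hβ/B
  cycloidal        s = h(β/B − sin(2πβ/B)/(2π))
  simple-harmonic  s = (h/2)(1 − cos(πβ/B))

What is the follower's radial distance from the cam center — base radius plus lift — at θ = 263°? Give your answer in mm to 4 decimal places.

seg 1 [0°–34°] uniform, h=16: full span → s += 16 → s = 16.0000
seg 2 [34°–56.1°] simple-harmonic, h=-14: full span → s += -14 → s = 2.0000
seg 3 [56.1°–94.7°] uniform, h=23: full span → s += 23 → s = 25.0000
seg 4 [94.7°–259.5°] cycloidal, h=6: full span → s += 6 → s = 31.0000
seg 5 [259.5°–360°] simple-harmonic, h=-23: θ=263° here. β=3.5, B=100.5. -23/2·(1 − cos(π·0.0348)) = -0.0688 → s = 30.9312
radial distance = base radius + s = 17 + 30.9312 = 47.9312

47.9312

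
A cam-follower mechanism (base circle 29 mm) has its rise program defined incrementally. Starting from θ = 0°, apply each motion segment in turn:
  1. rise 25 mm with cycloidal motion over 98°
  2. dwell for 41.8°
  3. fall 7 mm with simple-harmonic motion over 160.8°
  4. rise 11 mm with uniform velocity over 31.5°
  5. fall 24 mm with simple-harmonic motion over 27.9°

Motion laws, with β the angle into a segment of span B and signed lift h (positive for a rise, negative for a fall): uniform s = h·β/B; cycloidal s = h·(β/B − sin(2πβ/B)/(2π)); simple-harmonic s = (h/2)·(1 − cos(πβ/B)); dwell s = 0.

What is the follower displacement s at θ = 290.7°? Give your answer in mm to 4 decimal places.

seg 1 [0°–98°] cycloidal, h=25: full span → s += 25 → s = 25.0000
seg 2 [98°–139.8°] dwell: s stays 25.0000
seg 3 [139.8°–300.6°] simple-harmonic, h=-7: θ=290.7° here. β=150.9, B=160.8. -7/2·(1 − cos(π·0.9384)) = -6.9347 → s = 18.0653

18.0653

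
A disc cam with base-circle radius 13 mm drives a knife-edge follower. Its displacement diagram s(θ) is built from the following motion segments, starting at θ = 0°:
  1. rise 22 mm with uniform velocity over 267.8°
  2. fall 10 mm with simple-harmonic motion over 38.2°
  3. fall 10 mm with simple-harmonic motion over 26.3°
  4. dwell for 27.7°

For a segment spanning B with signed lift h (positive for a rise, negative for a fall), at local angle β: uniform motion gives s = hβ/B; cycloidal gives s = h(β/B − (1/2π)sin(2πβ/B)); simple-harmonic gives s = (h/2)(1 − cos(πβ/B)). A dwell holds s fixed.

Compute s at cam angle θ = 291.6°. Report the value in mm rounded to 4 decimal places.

seg 1 [0°–267.8°] uniform, h=22: full span → s += 22 → s = 22.0000
seg 2 [267.8°–306°] simple-harmonic, h=-10: θ=291.6° here. β=23.8, B=38.2. -10/2·(1 − cos(π·0.6230)) = -6.8849 → s = 15.1151

15.1151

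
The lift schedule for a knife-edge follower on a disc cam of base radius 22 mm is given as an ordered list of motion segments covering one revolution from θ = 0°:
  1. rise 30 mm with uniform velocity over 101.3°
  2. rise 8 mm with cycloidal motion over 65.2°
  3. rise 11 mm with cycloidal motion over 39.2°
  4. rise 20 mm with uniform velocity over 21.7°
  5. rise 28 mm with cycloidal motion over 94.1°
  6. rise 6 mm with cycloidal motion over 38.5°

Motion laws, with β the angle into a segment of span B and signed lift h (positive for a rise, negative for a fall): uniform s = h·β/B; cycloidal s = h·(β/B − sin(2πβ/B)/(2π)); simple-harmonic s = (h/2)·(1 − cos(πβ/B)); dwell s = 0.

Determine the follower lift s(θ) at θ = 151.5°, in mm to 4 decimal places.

seg 1 [0°–101.3°] uniform, h=30: full span → s += 30 → s = 30.0000
seg 2 [101.3°–166.5°] cycloidal, h=8: θ=151.5° here. β=50.2, B=65.2. 8·(0.7699 − sin(2π·0.7699)/(2π)) = 7.4228 → s = 37.4228

37.4228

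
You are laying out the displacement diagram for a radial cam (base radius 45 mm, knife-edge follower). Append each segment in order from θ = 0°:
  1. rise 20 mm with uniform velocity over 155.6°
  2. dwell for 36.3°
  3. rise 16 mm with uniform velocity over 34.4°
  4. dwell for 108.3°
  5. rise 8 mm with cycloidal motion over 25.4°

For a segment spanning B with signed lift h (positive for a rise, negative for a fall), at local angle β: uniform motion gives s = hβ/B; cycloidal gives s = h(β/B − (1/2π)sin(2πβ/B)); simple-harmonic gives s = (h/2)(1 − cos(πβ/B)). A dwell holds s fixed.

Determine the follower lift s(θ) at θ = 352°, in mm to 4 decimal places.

seg 1 [0°–155.6°] uniform, h=20: full span → s += 20 → s = 20.0000
seg 2 [155.6°–191.9°] dwell: s stays 20.0000
seg 3 [191.9°–226.3°] uniform, h=16: full span → s += 16 → s = 36.0000
seg 4 [226.3°–334.6°] dwell: s stays 36.0000
seg 5 [334.6°–360°] cycloidal, h=8: θ=352° here. β=17.4, B=25.4. 8·(0.6850 − sin(2π·0.6850)/(2π)) = 6.6490 → s = 42.6490

42.6490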